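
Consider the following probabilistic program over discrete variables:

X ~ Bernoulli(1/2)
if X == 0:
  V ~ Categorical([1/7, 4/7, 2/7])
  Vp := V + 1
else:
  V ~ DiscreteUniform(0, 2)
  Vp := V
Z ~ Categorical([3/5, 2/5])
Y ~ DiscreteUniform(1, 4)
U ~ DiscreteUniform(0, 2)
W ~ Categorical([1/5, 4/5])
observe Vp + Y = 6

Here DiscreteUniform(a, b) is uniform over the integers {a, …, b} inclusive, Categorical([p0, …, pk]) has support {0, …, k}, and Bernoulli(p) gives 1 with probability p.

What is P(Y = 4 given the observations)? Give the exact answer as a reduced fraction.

Enumerate traces; 36 have nonzero weight after conditioning:
  (X=0, V=1, Z=0, Y=4, U=0, W=0) weight 1/350
  (X=0, V=1, Z=0, Y=4, U=0, W=1) weight 2/175
  (X=0, V=1, Z=0, Y=4, U=1, W=0) weight 1/350
  (X=0, V=1, Z=0, Y=4, U=1, W=1) weight 2/175
  (X=0, V=1, Z=0, Y=4, U=2, W=0) weight 1/350
  (X=0, V=1, Z=0, Y=4, U=2, W=1) weight 2/175
  (X=0, V=1, Z=1, Y=4, U=0, W=0) weight 1/525
  (X=0, V=1, Z=1, Y=4, U=0, W=1) weight 4/525
  (X=0, V=2, Z=0, Y=3, U=0, W=0) weight 1/700
  … 27 more
Group by Y:
  weight(Y=3) = 1/28
  weight(Y=4) = 19/168
Total weight = 1/28 + 19/168 = 25/168
P(Y=3 | obs) = 1/28 / 25/168 = 6/25
P(Y=4 | obs) = 19/168 / 25/168 = 19/25

P(Y = 4 | obs) = 19/25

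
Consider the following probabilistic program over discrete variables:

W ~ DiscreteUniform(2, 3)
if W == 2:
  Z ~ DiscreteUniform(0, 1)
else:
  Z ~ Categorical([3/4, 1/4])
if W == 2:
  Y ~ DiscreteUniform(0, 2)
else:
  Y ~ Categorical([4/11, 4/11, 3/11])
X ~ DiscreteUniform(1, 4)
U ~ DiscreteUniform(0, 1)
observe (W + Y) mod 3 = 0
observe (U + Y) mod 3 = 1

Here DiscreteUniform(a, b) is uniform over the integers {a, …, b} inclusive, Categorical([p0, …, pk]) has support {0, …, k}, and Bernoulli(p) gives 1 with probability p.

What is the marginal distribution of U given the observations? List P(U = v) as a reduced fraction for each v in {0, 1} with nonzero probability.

P(U=0) = 11/23, P(U=1) = 12/23

Enumerate traces; 16 have nonzero weight after conditioning:
  (W=2, Z=0, Y=1, X=1, U=0) weight 1/96
  (W=2, Z=0, Y=1, X=2, U=0) weight 1/96
  (W=2, Z=0, Y=1, X=3, U=0) weight 1/96
  (W=2, Z=0, Y=1, X=4, U=0) weight 1/96
  (W=2, Z=1, Y=1, X=1, U=0) weight 1/96
  (W=2, Z=1, Y=1, X=2, U=0) weight 1/96
  (W=2, Z=1, Y=1, X=3, U=0) weight 1/96
  (W=2, Z=1, Y=1, X=4, U=0) weight 1/96
  (W=3, Z=0, Y=0, X=1, U=1) weight 3/176
  … 7 more
Group by U:
  weight(U=0) = 1/12
  weight(U=1) = 1/11
Total weight = 1/12 + 1/11 = 23/132
P(U=0 | obs) = 1/12 / 23/132 = 11/23
P(U=1 | obs) = 1/11 / 23/132 = 12/23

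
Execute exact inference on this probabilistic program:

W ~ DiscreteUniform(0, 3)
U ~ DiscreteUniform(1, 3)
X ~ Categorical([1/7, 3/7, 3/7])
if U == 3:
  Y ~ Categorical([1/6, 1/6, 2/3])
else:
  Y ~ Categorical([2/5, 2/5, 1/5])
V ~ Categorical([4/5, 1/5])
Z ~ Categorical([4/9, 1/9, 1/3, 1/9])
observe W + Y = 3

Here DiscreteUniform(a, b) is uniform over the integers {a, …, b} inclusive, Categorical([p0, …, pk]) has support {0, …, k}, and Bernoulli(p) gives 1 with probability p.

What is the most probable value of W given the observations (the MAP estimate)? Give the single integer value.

argmax_v P(W = v | obs) = 1

Enumerate traces; 216 have nonzero weight after conditioning:
  (W=1, U=1, X=0, Y=2, V=0, Z=0) weight 4/4725
  (W=1, U=1, X=0, Y=2, V=0, Z=1) weight 1/4725
  (W=1, U=1, X=0, Y=2, V=0, Z=2) weight 1/1575
  (W=1, U=1, X=0, Y=2, V=0, Z=3) weight 1/4725
  (W=1, U=1, X=0, Y=2, V=1, Z=0) weight 1/4725
  (W=1, U=1, X=0, Y=2, V=1, Z=1) weight 1/18900
  (W=1, U=1, X=0, Y=2, V=1, Z=2) weight 1/6300
  (W=1, U=1, X=0, Y=2, V=1, Z=3) weight 1/18900
  (W=2, U=1, X=0, Y=1, V=0, Z=0) weight 8/4725
  (W=3, U=1, X=0, Y=0, V=0, Z=0) weight 8/4725
  … 206 more
Group by W:
  weight(W=1) = 4/45
  weight(W=2) = 29/360
  weight(W=3) = 29/360
Total weight = 4/45 + 29/360 + 29/360 = 1/4
P(W=1 | obs) = 4/45 / 1/4 = 16/45
P(W=2 | obs) = 29/360 / 1/4 = 29/90
P(W=3 | obs) = 29/360 / 1/4 = 29/90
argmax = 1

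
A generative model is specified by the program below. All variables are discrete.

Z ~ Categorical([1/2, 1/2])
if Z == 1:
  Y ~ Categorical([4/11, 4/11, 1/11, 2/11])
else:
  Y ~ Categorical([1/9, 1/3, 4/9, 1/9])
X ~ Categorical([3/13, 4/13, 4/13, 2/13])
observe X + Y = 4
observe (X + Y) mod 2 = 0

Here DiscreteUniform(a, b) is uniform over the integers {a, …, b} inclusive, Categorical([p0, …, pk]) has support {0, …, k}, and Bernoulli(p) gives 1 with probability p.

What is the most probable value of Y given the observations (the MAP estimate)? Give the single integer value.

Enumerate traces; 6 have nonzero weight after conditioning:
  (Z=0, Y=1, X=3) weight 1/39
  (Z=0, Y=2, X=2) weight 8/117
  (Z=0, Y=3, X=1) weight 2/117
  (Z=1, Y=1, X=3) weight 4/143
  (Z=1, Y=2, X=2) weight 2/143
  (Z=1, Y=3, X=1) weight 4/143
Group by Y:
  weight(Y=1) = 23/429
  weight(Y=2) = 106/1287
  weight(Y=3) = 58/1287
Total weight = 23/429 + 106/1287 + 58/1287 = 233/1287
P(Y=1 | obs) = 23/429 / 233/1287 = 69/233
P(Y=2 | obs) = 106/1287 / 233/1287 = 106/233
P(Y=3 | obs) = 58/1287 / 233/1287 = 58/233
argmax = 2

argmax_v P(Y = v | obs) = 2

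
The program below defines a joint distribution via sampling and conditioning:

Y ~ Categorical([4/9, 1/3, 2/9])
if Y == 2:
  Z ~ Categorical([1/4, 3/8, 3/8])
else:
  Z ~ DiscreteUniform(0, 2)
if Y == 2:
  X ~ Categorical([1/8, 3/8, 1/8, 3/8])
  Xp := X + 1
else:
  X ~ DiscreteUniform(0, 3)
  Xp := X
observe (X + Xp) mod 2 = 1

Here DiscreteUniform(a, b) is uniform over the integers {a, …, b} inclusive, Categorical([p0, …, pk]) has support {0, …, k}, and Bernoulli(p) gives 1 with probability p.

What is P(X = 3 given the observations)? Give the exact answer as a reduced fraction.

P(X = 3 | obs) = 3/8

Enumerate traces; 12 have nonzero weight after conditioning:
  (Y=2, Z=0, X=0) weight 1/144
  (Y=2, Z=0, X=1) weight 1/48
  (Y=2, Z=0, X=2) weight 1/144
  (Y=2, Z=0, X=3) weight 1/48
  (Y=2, Z=1, X=0) weight 1/96
  (Y=2, Z=1, X=1) weight 1/32
  (Y=2, Z=1, X=2) weight 1/96
  (Y=2, Z=1, X=3) weight 1/32
  … 4 more
Group by X:
  weight(X=0) = 1/36
  weight(X=1) = 1/12
  weight(X=2) = 1/36
  weight(X=3) = 1/12
Total weight = 1/36 + 1/12 + 1/36 + 1/12 = 2/9
P(X=0 | obs) = 1/36 / 2/9 = 1/8
P(X=1 | obs) = 1/12 / 2/9 = 3/8
P(X=2 | obs) = 1/36 / 2/9 = 1/8
P(X=3 | obs) = 1/12 / 2/9 = 3/8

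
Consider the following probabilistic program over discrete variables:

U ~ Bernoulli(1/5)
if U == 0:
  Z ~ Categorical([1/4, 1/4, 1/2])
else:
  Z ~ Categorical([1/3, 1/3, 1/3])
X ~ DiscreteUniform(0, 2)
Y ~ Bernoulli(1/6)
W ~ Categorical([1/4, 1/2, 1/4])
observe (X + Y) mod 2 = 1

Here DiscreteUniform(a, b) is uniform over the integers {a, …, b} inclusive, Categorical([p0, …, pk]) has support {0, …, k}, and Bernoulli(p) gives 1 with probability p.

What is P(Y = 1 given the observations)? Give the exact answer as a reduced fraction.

P(Y = 1 | obs) = 2/7

Enumerate traces; 54 have nonzero weight after conditioning:
  (U=0, Z=0, X=0, Y=1, W=0) weight 1/360
  (U=0, Z=0, X=0, Y=1, W=1) weight 1/180
  (U=0, Z=0, X=0, Y=1, W=2) weight 1/360
  (U=0, Z=0, X=1, Y=0, W=0) weight 1/72
  (U=0, Z=0, X=1, Y=0, W=1) weight 1/36
  (U=0, Z=0, X=1, Y=0, W=2) weight 1/72
  (U=0, Z=0, X=2, Y=1, W=0) weight 1/360
  (U=0, Z=0, X=2, Y=1, W=1) weight 1/180
  … 46 more
Group by Y:
  weight(Y=0) = 5/18
  weight(Y=1) = 1/9
Total weight = 5/18 + 1/9 = 7/18
P(Y=0 | obs) = 5/18 / 7/18 = 5/7
P(Y=1 | obs) = 1/9 / 7/18 = 2/7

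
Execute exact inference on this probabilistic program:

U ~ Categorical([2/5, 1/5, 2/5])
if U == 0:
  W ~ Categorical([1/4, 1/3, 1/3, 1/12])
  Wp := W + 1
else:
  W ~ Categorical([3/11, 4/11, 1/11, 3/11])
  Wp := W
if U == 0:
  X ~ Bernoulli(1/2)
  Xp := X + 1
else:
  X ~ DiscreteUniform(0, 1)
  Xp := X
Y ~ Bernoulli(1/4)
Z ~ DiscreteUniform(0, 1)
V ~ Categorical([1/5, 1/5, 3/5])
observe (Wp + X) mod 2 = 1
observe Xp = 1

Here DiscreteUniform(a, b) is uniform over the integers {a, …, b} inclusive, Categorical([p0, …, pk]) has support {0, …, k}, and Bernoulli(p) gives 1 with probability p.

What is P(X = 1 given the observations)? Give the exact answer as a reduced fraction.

Enumerate traces; 72 have nonzero weight after conditioning:
  (U=0, W=0, X=0, Y=0, Z=0, V=0) weight 3/800
  (U=0, W=0, X=0, Y=0, Z=0, V=1) weight 3/800
  (U=0, W=0, X=0, Y=0, Z=0, V=2) weight 9/800
  (U=0, W=0, X=0, Y=0, Z=1, V=0) weight 3/800
  (U=0, W=0, X=0, Y=0, Z=1, V=1) weight 3/800
  (U=0, W=0, X=0, Y=0, Z=1, V=2) weight 9/800
  (U=0, W=0, X=0, Y=1, Z=0, V=0) weight 1/800
  (U=0, W=0, X=0, Y=1, Z=0, V=1) weight 1/800
  (U=1, W=0, X=1, Y=0, Z=0, V=0) weight 9/4400
  … 63 more
Group by X:
  weight(X=0) = 7/60
  weight(X=1) = 6/55
Total weight = 7/60 + 6/55 = 149/660
P(X=0 | obs) = 7/60 / 149/660 = 77/149
P(X=1 | obs) = 6/55 / 149/660 = 72/149

P(X = 1 | obs) = 72/149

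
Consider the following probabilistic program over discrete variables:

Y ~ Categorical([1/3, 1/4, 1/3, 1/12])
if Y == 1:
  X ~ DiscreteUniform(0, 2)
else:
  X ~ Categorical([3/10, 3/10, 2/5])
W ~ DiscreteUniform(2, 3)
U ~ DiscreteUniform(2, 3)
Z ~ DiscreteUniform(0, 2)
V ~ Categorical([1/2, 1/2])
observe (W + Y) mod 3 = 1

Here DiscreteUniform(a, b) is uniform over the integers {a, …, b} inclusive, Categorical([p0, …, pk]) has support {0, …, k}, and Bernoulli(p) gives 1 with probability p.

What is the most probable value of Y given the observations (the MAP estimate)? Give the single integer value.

argmax_v P(Y = v | obs) = 2

Enumerate traces; 72 have nonzero weight after conditioning:
  (Y=1, X=0, W=3, U=2, Z=0, V=0) weight 1/288
  (Y=1, X=0, W=3, U=2, Z=0, V=1) weight 1/288
  (Y=1, X=0, W=3, U=2, Z=1, V=0) weight 1/288
  (Y=1, X=0, W=3, U=2, Z=1, V=1) weight 1/288
  (Y=1, X=0, W=3, U=2, Z=2, V=0) weight 1/288
  (Y=1, X=0, W=3, U=2, Z=2, V=1) weight 1/288
  (Y=1, X=0, W=3, U=3, Z=0, V=0) weight 1/288
  (Y=1, X=0, W=3, U=3, Z=0, V=1) weight 1/288
  (Y=2, X=0, W=2, U=2, Z=0, V=0) weight 1/240
  … 63 more
Group by Y:
  weight(Y=1) = 1/8
  weight(Y=2) = 1/6
Total weight = 1/8 + 1/6 = 7/24
P(Y=1 | obs) = 1/8 / 7/24 = 3/7
P(Y=2 | obs) = 1/6 / 7/24 = 4/7
argmax = 2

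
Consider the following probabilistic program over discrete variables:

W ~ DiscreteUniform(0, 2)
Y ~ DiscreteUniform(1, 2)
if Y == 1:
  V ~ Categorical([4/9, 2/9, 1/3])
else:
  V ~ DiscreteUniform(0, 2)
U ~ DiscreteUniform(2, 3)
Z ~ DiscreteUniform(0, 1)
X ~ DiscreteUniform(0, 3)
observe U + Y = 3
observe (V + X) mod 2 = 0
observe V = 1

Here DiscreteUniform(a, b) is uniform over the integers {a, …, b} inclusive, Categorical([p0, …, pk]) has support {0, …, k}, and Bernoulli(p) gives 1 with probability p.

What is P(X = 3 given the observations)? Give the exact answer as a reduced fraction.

P(X = 3 | obs) = 1/2

Enumerate traces; 12 have nonzero weight after conditioning:
  (W=0, Y=1, V=1, U=2, Z=0, X=1) weight 1/432
  (W=0, Y=1, V=1, U=2, Z=0, X=3) weight 1/432
  (W=0, Y=1, V=1, U=2, Z=1, X=1) weight 1/432
  (W=0, Y=1, V=1, U=2, Z=1, X=3) weight 1/432
  (W=1, Y=1, V=1, U=2, Z=0, X=1) weight 1/432
  (W=1, Y=1, V=1, U=2, Z=0, X=3) weight 1/432
  (W=1, Y=1, V=1, U=2, Z=1, X=1) weight 1/432
  (W=1, Y=1, V=1, U=2, Z=1, X=3) weight 1/432
  … 4 more
Group by X:
  weight(X=1) = 1/72
  weight(X=3) = 1/72
Total weight = 1/72 + 1/72 = 1/36
P(X=1 | obs) = 1/72 / 1/36 = 1/2
P(X=3 | obs) = 1/72 / 1/36 = 1/2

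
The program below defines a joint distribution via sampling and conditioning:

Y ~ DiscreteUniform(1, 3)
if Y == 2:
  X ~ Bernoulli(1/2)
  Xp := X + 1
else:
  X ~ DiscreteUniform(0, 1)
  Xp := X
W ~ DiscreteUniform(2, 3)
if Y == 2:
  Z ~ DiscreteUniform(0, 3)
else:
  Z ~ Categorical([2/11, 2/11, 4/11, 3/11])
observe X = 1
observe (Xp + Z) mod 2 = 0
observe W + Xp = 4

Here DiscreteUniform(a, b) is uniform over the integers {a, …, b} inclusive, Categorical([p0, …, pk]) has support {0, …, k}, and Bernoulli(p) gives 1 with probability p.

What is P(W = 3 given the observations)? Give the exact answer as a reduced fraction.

Enumerate traces; 6 have nonzero weight after conditioning:
  (Y=1, X=1, W=3, Z=1) weight 1/66
  (Y=1, X=1, W=3, Z=3) weight 1/44
  (Y=2, X=1, W=2, Z=0) weight 1/48
  (Y=2, X=1, W=2, Z=2) weight 1/48
  (Y=3, X=1, W=3, Z=1) weight 1/66
  (Y=3, X=1, W=3, Z=3) weight 1/44
Group by W:
  weight(W=2) = 1/24
  weight(W=3) = 5/66
Total weight = 1/24 + 5/66 = 31/264
P(W=2 | obs) = 1/24 / 31/264 = 11/31
P(W=3 | obs) = 5/66 / 31/264 = 20/31

P(W = 3 | obs) = 20/31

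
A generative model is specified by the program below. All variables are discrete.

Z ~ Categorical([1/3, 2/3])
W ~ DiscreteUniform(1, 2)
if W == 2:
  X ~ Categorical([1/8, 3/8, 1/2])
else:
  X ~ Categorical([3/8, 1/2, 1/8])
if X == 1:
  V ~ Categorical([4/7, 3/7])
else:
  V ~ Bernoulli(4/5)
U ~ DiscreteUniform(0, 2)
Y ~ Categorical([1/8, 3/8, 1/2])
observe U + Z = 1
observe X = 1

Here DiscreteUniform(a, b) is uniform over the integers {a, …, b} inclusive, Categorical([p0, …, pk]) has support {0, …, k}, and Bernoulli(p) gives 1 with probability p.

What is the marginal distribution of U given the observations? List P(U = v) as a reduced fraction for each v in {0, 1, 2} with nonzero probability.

P(U=0) = 2/3, P(U=1) = 1/3

Enumerate traces; 24 have nonzero weight after conditioning:
  (Z=0, W=1, X=1, V=0, U=1, Y=0) weight 1/504
  (Z=0, W=1, X=1, V=0, U=1, Y=1) weight 1/168
  (Z=0, W=1, X=1, V=0, U=1, Y=2) weight 1/126
  (Z=0, W=1, X=1, V=1, U=1, Y=0) weight 1/672
  (Z=0, W=1, X=1, V=1, U=1, Y=1) weight 1/224
  (Z=0, W=1, X=1, V=1, U=1, Y=2) weight 1/168
  (Z=0, W=2, X=1, V=0, U=1, Y=0) weight 1/672
  (Z=0, W=2, X=1, V=0, U=1, Y=1) weight 1/224
  (Z=1, W=1, X=1, V=0, U=0, Y=0) weight 1/252
  … 15 more
Group by U:
  weight(U=0) = 7/72
  weight(U=1) = 7/144
Total weight = 7/72 + 7/144 = 7/48
P(U=0 | obs) = 7/72 / 7/48 = 2/3
P(U=1 | obs) = 7/144 / 7/48 = 1/3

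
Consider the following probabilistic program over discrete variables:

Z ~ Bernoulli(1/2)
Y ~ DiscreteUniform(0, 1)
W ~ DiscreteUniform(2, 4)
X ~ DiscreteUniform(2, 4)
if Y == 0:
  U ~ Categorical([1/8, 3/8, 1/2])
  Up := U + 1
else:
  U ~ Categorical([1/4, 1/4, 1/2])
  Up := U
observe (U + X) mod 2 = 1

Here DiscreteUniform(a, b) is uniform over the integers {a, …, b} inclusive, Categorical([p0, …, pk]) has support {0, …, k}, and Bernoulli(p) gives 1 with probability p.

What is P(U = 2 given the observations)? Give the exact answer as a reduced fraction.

P(U = 2 | obs) = 8/21

Enumerate traces; 48 have nonzero weight after conditioning:
  (Z=0, Y=0, W=2, X=2, U=1) weight 1/96
  (Z=0, Y=0, W=2, X=3, U=0) weight 1/288
  (Z=0, Y=0, W=2, X=3, U=2) weight 1/72
  (Z=0, Y=0, W=2, X=4, U=1) weight 1/96
  (Z=0, Y=0, W=3, X=2, U=1) weight 1/96
  (Z=0, Y=0, W=3, X=3, U=0) weight 1/288
  (Z=0, Y=0, W=3, X=3, U=2) weight 1/72
  (Z=0, Y=0, W=3, X=4, U=1) weight 1/96
  … 40 more
Group by U:
  weight(U=0) = 1/16
  weight(U=1) = 5/24
  weight(U=2) = 1/6
Total weight = 1/16 + 5/24 + 1/6 = 7/16
P(U=0 | obs) = 1/16 / 7/16 = 1/7
P(U=1 | obs) = 5/24 / 7/16 = 10/21
P(U=2 | obs) = 1/6 / 7/16 = 8/21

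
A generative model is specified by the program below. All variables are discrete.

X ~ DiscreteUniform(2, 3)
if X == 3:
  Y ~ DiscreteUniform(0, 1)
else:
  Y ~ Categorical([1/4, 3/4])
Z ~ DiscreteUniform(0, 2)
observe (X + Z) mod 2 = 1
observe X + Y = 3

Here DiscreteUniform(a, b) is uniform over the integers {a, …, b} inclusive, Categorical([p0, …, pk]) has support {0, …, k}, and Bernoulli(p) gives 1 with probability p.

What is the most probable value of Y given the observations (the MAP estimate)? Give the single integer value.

argmax_v P(Y = v | obs) = 0

Enumerate traces; 3 have nonzero weight after conditioning:
  (X=2, Y=1, Z=1) weight 1/8
  (X=3, Y=0, Z=0) weight 1/12
  (X=3, Y=0, Z=2) weight 1/12
Group by Y:
  weight(Y=0) = 1/6
  weight(Y=1) = 1/8
Total weight = 1/6 + 1/8 = 7/24
P(Y=0 | obs) = 1/6 / 7/24 = 4/7
P(Y=1 | obs) = 1/8 / 7/24 = 3/7
argmax = 0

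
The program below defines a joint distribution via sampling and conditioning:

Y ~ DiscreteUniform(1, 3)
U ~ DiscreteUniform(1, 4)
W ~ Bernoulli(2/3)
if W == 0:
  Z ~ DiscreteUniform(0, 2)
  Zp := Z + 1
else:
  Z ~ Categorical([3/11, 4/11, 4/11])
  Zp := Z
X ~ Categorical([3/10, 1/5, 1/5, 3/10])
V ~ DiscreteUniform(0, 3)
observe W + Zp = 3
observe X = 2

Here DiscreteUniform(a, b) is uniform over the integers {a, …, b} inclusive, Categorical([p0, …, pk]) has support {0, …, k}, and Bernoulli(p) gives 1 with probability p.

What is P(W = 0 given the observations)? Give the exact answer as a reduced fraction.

P(W = 0 | obs) = 11/35

Enumerate traces; 96 have nonzero weight after conditioning:
  (Y=1, U=1, W=0, Z=2, X=2, V=0) weight 1/2160
  (Y=1, U=1, W=0, Z=2, X=2, V=1) weight 1/2160
  (Y=1, U=1, W=0, Z=2, X=2, V=2) weight 1/2160
  (Y=1, U=1, W=0, Z=2, X=2, V=3) weight 1/2160
  (Y=1, U=1, W=1, Z=2, X=2, V=0) weight 1/990
  (Y=1, U=1, W=1, Z=2, X=2, V=1) weight 1/990
  (Y=1, U=1, W=1, Z=2, X=2, V=2) weight 1/990
  (Y=1, U=1, W=1, Z=2, X=2, V=3) weight 1/990
  … 88 more
Group by W:
  weight(W=0) = 1/45
  weight(W=1) = 8/165
Total weight = 1/45 + 8/165 = 7/99
P(W=0 | obs) = 1/45 / 7/99 = 11/35
P(W=1 | obs) = 8/165 / 7/99 = 24/35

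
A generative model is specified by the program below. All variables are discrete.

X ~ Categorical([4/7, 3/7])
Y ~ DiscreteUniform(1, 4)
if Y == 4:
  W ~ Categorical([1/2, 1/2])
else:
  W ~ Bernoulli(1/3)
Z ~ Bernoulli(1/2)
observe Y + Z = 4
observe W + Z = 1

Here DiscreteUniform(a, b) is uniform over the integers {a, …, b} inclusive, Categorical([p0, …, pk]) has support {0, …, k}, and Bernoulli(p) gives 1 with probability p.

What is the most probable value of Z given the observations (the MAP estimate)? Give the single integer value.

argmax_v P(Z = v | obs) = 1

Enumerate traces; 4 have nonzero weight after conditioning:
  (X=0, Y=3, W=0, Z=1) weight 1/21
  (X=0, Y=4, W=1, Z=0) weight 1/28
  (X=1, Y=3, W=0, Z=1) weight 1/28
  (X=1, Y=4, W=1, Z=0) weight 3/112
Group by Z:
  weight(Z=0) = 1/16
  weight(Z=1) = 1/12
Total weight = 1/16 + 1/12 = 7/48
P(Z=0 | obs) = 1/16 / 7/48 = 3/7
P(Z=1 | obs) = 1/12 / 7/48 = 4/7
argmax = 1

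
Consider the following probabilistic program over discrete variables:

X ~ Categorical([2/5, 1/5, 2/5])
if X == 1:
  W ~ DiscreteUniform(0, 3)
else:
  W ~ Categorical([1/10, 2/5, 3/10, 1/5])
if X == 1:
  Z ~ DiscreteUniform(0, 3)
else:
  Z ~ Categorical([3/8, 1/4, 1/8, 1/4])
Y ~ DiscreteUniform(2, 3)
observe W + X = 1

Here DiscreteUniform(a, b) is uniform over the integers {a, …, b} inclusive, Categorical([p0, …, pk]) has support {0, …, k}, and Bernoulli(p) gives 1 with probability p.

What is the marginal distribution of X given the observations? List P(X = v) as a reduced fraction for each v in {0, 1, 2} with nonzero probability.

P(X=0) = 16/21, P(X=1) = 5/21

Enumerate traces; 16 have nonzero weight after conditioning:
  (X=0, W=1, Z=0, Y=2) weight 3/100
  (X=0, W=1, Z=0, Y=3) weight 3/100
  (X=0, W=1, Z=1, Y=2) weight 1/50
  (X=0, W=1, Z=1, Y=3) weight 1/50
  (X=0, W=1, Z=2, Y=2) weight 1/100
  (X=0, W=1, Z=2, Y=3) weight 1/100
  (X=0, W=1, Z=3, Y=2) weight 1/50
  (X=0, W=1, Z=3, Y=3) weight 1/50
  (X=1, W=0, Z=0, Y=2) weight 1/160
  … 7 more
Group by X:
  weight(X=0) = 4/25
  weight(X=1) = 1/20
Total weight = 4/25 + 1/20 = 21/100
P(X=0 | obs) = 4/25 / 21/100 = 16/21
P(X=1 | obs) = 1/20 / 21/100 = 5/21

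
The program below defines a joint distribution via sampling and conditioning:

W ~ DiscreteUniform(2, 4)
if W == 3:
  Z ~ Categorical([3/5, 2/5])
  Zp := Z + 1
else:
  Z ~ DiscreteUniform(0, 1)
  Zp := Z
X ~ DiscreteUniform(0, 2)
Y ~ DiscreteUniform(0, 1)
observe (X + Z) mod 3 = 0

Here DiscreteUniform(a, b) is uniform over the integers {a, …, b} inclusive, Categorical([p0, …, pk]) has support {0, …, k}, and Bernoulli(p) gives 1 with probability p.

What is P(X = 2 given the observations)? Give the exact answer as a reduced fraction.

Enumerate traces; 12 have nonzero weight after conditioning:
  (W=2, Z=0, X=0, Y=0) weight 1/36
  (W=2, Z=0, X=0, Y=1) weight 1/36
  (W=2, Z=1, X=2, Y=0) weight 1/36
  (W=2, Z=1, X=2, Y=1) weight 1/36
  (W=3, Z=0, X=0, Y=0) weight 1/30
  (W=3, Z=0, X=0, Y=1) weight 1/30
  (W=3, Z=1, X=2, Y=0) weight 1/45
  (W=3, Z=1, X=2, Y=1) weight 1/45
  … 4 more
Group by X:
  weight(X=0) = 8/45
  weight(X=2) = 7/45
Total weight = 8/45 + 7/45 = 1/3
P(X=0 | obs) = 8/45 / 1/3 = 8/15
P(X=2 | obs) = 7/45 / 1/3 = 7/15

P(X = 2 | obs) = 7/15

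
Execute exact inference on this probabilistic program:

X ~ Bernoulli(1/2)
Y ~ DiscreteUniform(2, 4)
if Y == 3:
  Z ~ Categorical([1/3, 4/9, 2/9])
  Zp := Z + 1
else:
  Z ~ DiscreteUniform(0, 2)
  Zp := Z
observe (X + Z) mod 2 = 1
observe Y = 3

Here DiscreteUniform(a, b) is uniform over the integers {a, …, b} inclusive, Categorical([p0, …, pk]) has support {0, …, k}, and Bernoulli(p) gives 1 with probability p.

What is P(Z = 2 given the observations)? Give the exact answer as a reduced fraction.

P(Z = 2 | obs) = 2/9

Enumerate traces; 3 have nonzero weight after conditioning:
  (X=0, Y=3, Z=1) weight 2/27
  (X=1, Y=3, Z=0) weight 1/18
  (X=1, Y=3, Z=2) weight 1/27
Group by Z:
  weight(Z=0) = 1/18
  weight(Z=1) = 2/27
  weight(Z=2) = 1/27
Total weight = 1/18 + 2/27 + 1/27 = 1/6
P(Z=0 | obs) = 1/18 / 1/6 = 1/3
P(Z=1 | obs) = 2/27 / 1/6 = 4/9
P(Z=2 | obs) = 1/27 / 1/6 = 2/9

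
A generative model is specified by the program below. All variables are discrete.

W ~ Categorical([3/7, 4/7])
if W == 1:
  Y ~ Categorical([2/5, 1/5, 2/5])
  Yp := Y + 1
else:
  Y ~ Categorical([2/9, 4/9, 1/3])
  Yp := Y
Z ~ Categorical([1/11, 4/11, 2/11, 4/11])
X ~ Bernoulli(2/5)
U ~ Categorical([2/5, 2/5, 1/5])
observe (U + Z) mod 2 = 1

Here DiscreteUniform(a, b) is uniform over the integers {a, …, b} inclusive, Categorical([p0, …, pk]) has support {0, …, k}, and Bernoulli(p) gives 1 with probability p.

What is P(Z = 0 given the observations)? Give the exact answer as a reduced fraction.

P(Z = 0 | obs) = 1/15

Enumerate traces; 72 have nonzero weight after conditioning:
  (W=0, Y=0, Z=0, X=0, U=1) weight 4/1925
  (W=0, Y=0, Z=0, X=1, U=1) weight 8/5775
  (W=0, Y=0, Z=1, X=0, U=0) weight 16/1925
  (W=0, Y=0, Z=1, X=0, U=2) weight 8/1925
  (W=0, Y=0, Z=1, X=1, U=0) weight 32/5775
  (W=0, Y=0, Z=1, X=1, U=2) weight 16/5775
  (W=0, Y=0, Z=2, X=0, U=1) weight 8/1925
  (W=0, Y=0, Z=2, X=1, U=1) weight 16/5775
  (W=0, Y=0, Z=3, X=0, U=0) weight 16/1925
  … 63 more
Group by Z:
  weight(Z=0) = 2/55
  weight(Z=1) = 12/55
  weight(Z=2) = 4/55
  weight(Z=3) = 12/55
Total weight = 2/55 + 12/55 + 4/55 + 12/55 = 6/11
P(Z=0 | obs) = 2/55 / 6/11 = 1/15
P(Z=1 | obs) = 12/55 / 6/11 = 2/5
P(Z=2 | obs) = 4/55 / 6/11 = 2/15
P(Z=3 | obs) = 12/55 / 6/11 = 2/5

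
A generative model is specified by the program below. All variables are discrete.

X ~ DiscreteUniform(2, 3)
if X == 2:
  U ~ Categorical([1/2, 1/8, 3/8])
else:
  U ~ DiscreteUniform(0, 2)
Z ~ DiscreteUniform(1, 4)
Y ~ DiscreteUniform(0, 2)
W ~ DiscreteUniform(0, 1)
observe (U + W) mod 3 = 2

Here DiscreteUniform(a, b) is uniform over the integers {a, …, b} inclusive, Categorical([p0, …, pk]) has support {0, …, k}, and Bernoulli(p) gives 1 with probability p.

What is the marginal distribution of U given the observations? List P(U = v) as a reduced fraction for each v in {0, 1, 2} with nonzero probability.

P(U=1) = 11/28, P(U=2) = 17/28

Enumerate traces; 48 have nonzero weight after conditioning:
  (X=2, U=1, Z=1, Y=0, W=1) weight 1/384
  (X=2, U=1, Z=1, Y=1, W=1) weight 1/384
  (X=2, U=1, Z=1, Y=2, W=1) weight 1/384
  (X=2, U=1, Z=2, Y=0, W=1) weight 1/384
  (X=2, U=1, Z=2, Y=1, W=1) weight 1/384
  (X=2, U=1, Z=2, Y=2, W=1) weight 1/384
  (X=2, U=1, Z=3, Y=0, W=1) weight 1/384
  (X=2, U=1, Z=3, Y=1, W=1) weight 1/384
  (X=2, U=2, Z=1, Y=0, W=0) weight 1/128
  … 39 more
Group by U:
  weight(U=1) = 11/96
  weight(U=2) = 17/96
Total weight = 11/96 + 17/96 = 7/24
P(U=1 | obs) = 11/96 / 7/24 = 11/28
P(U=2 | obs) = 17/96 / 7/24 = 17/28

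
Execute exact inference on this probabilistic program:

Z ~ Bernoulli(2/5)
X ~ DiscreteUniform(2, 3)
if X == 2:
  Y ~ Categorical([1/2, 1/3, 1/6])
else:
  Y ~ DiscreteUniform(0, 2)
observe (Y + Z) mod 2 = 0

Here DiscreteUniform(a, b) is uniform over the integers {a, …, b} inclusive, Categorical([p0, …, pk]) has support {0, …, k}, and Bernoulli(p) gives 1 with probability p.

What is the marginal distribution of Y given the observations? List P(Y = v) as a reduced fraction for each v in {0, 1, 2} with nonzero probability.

Enumerate traces; 6 have nonzero weight after conditioning:
  (Z=0, X=2, Y=0) weight 3/20
  (Z=0, X=2, Y=2) weight 1/20
  (Z=0, X=3, Y=0) weight 1/10
  (Z=0, X=3, Y=2) weight 1/10
  (Z=1, X=2, Y=1) weight 1/15
  (Z=1, X=3, Y=1) weight 1/15
Group by Y:
  weight(Y=0) = 1/4
  weight(Y=1) = 2/15
  weight(Y=2) = 3/20
Total weight = 1/4 + 2/15 + 3/20 = 8/15
P(Y=0 | obs) = 1/4 / 8/15 = 15/32
P(Y=1 | obs) = 2/15 / 8/15 = 1/4
P(Y=2 | obs) = 3/20 / 8/15 = 9/32

P(Y=0) = 15/32, P(Y=1) = 1/4, P(Y=2) = 9/32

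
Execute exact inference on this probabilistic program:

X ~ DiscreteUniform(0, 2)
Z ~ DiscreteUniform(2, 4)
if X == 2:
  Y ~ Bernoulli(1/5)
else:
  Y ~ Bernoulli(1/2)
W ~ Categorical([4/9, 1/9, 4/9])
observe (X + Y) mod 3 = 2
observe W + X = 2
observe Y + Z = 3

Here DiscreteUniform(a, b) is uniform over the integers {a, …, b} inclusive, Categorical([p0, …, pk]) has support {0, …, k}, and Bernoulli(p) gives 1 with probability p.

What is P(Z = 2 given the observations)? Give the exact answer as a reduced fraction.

P(Z = 2 | obs) = 5/37

Enumerate traces; 2 have nonzero weight after conditioning:
  (X=1, Z=2, Y=1, W=1) weight 1/162
  (X=2, Z=3, Y=0, W=0) weight 16/405
Group by Z:
  weight(Z=2) = 1/162
  weight(Z=3) = 16/405
Total weight = 1/162 + 16/405 = 37/810
P(Z=2 | obs) = 1/162 / 37/810 = 5/37
P(Z=3 | obs) = 16/405 / 37/810 = 32/37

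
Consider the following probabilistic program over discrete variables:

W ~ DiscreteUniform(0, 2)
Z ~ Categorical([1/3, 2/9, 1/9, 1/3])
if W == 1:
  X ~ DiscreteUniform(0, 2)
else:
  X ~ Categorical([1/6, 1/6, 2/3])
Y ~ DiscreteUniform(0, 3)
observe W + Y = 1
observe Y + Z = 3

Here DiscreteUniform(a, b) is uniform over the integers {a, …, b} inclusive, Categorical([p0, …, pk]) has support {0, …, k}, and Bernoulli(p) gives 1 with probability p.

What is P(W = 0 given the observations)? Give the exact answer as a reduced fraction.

Enumerate traces; 6 have nonzero weight after conditioning:
  (W=0, Z=2, X=0, Y=1) weight 1/648
  (W=0, Z=2, X=1, Y=1) weight 1/648
  (W=0, Z=2, X=2, Y=1) weight 1/162
  (W=1, Z=3, X=0, Y=0) weight 1/108
  (W=1, Z=3, X=1, Y=0) weight 1/108
  (W=1, Z=3, X=2, Y=0) weight 1/108
Group by W:
  weight(W=0) = 1/108
  weight(W=1) = 1/36
Total weight = 1/108 + 1/36 = 1/27
P(W=0 | obs) = 1/108 / 1/27 = 1/4
P(W=1 | obs) = 1/36 / 1/27 = 3/4

P(W = 0 | obs) = 1/4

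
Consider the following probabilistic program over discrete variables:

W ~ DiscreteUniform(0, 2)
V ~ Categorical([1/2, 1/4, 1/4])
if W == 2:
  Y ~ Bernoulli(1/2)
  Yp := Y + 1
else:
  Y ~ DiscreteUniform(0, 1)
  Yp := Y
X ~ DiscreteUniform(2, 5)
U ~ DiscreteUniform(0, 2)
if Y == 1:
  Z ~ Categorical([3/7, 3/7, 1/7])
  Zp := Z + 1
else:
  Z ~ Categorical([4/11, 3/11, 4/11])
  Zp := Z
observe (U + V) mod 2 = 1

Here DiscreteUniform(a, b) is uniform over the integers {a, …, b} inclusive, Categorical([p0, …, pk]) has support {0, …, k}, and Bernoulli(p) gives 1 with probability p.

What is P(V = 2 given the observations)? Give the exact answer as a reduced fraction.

Enumerate traces; 288 have nonzero weight after conditioning:
  (W=0, V=0, Y=0, X=2, U=1, Z=0) weight 1/396
  (W=0, V=0, Y=0, X=2, U=1, Z=1) weight 1/528
  (W=0, V=0, Y=0, X=2, U=1, Z=2) weight 1/396
  (W=0, V=0, Y=0, X=3, U=1, Z=0) weight 1/396
  (W=0, V=0, Y=0, X=3, U=1, Z=1) weight 1/528
  (W=0, V=0, Y=0, X=3, U=1, Z=2) weight 1/396
  (W=0, V=0, Y=0, X=4, U=1, Z=0) weight 1/396
  (W=0, V=0, Y=0, X=4, U=1, Z=1) weight 1/528
  (W=0, V=1, Y=0, X=2, U=0, Z=0) weight 1/792
  (W=0, V=2, Y=0, X=2, U=1, Z=0) weight 1/792
  … 278 more
Group by V:
  weight(V=0) = 1/6
  weight(V=1) = 1/6
  weight(V=2) = 1/12
Total weight = 1/6 + 1/6 + 1/12 = 5/12
P(V=0 | obs) = 1/6 / 5/12 = 2/5
P(V=1 | obs) = 1/6 / 5/12 = 2/5
P(V=2 | obs) = 1/12 / 5/12 = 1/5

P(V = 2 | obs) = 1/5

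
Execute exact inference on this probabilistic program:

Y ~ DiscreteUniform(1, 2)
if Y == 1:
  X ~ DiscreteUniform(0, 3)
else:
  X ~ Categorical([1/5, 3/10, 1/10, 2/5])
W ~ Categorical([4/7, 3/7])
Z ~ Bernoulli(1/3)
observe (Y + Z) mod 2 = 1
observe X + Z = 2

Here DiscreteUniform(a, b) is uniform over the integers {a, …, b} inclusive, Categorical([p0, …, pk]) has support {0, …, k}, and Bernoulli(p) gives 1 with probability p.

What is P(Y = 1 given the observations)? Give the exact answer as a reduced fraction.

P(Y = 1 | obs) = 5/8

Enumerate traces; 4 have nonzero weight after conditioning:
  (Y=1, X=2, W=0, Z=0) weight 1/21
  (Y=1, X=2, W=1, Z=0) weight 1/28
  (Y=2, X=1, W=0, Z=1) weight 1/35
  (Y=2, X=1, W=1, Z=1) weight 3/140
Group by Y:
  weight(Y=1) = 1/12
  weight(Y=2) = 1/20
Total weight = 1/12 + 1/20 = 2/15
P(Y=1 | obs) = 1/12 / 2/15 = 5/8
P(Y=2 | obs) = 1/20 / 2/15 = 3/8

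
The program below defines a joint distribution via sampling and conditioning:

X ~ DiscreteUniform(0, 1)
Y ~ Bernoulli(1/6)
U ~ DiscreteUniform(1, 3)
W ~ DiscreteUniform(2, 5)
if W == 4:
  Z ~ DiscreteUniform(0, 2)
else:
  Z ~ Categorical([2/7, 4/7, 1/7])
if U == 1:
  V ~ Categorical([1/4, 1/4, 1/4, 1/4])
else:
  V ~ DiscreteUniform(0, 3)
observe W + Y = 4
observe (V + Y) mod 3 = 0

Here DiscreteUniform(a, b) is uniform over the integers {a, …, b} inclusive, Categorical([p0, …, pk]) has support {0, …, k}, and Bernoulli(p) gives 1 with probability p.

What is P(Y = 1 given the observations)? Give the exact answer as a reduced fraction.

Enumerate traces; 54 have nonzero weight after conditioning:
  (X=0, Y=0, U=1, W=4, Z=0, V=0) weight 5/1728
  (X=0, Y=0, U=1, W=4, Z=0, V=3) weight 5/1728
  (X=0, Y=0, U=1, W=4, Z=1, V=0) weight 5/1728
  (X=0, Y=0, U=1, W=4, Z=1, V=3) weight 5/1728
  (X=0, Y=0, U=1, W=4, Z=2, V=0) weight 5/1728
  (X=0, Y=0, U=1, W=4, Z=2, V=3) weight 5/1728
  (X=0, Y=0, U=2, W=4, Z=0, V=0) weight 5/1728
  (X=0, Y=0, U=2, W=4, Z=0, V=3) weight 5/1728
  (X=0, Y=1, U=1, W=3, Z=0, V=2) weight 1/2016
  … 45 more
Group by Y:
  weight(Y=0) = 5/48
  weight(Y=1) = 1/96
Total weight = 5/48 + 1/96 = 11/96
P(Y=0 | obs) = 5/48 / 11/96 = 10/11
P(Y=1 | obs) = 1/96 / 11/96 = 1/11

P(Y = 1 | obs) = 1/11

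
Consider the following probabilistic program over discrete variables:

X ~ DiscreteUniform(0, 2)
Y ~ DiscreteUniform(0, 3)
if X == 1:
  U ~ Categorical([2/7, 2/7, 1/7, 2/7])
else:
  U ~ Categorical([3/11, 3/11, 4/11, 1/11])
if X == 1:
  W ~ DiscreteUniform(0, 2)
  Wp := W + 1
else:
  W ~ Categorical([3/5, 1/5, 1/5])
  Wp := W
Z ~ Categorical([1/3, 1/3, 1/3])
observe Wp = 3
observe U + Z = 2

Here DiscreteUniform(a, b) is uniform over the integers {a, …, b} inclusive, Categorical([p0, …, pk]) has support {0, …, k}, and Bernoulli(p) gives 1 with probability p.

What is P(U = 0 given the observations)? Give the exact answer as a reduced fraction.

P(U = 0 | obs) = 2/5

Enumerate traces; 12 have nonzero weight after conditioning:
  (X=1, Y=0, U=0, W=2, Z=2) weight 1/378
  (X=1, Y=0, U=1, W=2, Z=1) weight 1/378
  (X=1, Y=0, U=2, W=2, Z=0) weight 1/756
  (X=1, Y=1, U=0, W=2, Z=2) weight 1/378
  (X=1, Y=1, U=1, W=2, Z=1) weight 1/378
  (X=1, Y=1, U=2, W=2, Z=0) weight 1/756
  (X=1, Y=2, U=0, W=2, Z=2) weight 1/378
  (X=1, Y=2, U=1, W=2, Z=1) weight 1/378
  … 4 more
Group by U:
  weight(U=0) = 2/189
  weight(U=1) = 2/189
  weight(U=2) = 1/189
Total weight = 2/189 + 2/189 + 1/189 = 5/189
P(U=0 | obs) = 2/189 / 5/189 = 2/5
P(U=1 | obs) = 2/189 / 5/189 = 2/5
P(U=2 | obs) = 1/189 / 5/189 = 1/5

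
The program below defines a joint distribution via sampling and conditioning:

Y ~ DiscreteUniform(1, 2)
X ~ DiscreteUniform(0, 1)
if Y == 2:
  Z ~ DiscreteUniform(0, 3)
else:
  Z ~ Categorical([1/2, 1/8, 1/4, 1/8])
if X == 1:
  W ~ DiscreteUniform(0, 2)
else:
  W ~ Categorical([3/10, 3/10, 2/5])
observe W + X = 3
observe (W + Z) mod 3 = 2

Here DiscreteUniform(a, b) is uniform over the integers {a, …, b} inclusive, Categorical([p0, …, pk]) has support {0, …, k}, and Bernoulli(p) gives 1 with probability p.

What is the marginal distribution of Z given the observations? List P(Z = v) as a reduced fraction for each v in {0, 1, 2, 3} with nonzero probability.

Enumerate traces; 4 have nonzero weight after conditioning:
  (Y=1, X=1, Z=0, W=2) weight 1/24
  (Y=1, X=1, Z=3, W=2) weight 1/96
  (Y=2, X=1, Z=0, W=2) weight 1/48
  (Y=2, X=1, Z=3, W=2) weight 1/48
Group by Z:
  weight(Z=0) = 1/16
  weight(Z=3) = 1/32
Total weight = 1/16 + 1/32 = 3/32
P(Z=0 | obs) = 1/16 / 3/32 = 2/3
P(Z=3 | obs) = 1/32 / 3/32 = 1/3

P(Z=0) = 2/3, P(Z=3) = 1/3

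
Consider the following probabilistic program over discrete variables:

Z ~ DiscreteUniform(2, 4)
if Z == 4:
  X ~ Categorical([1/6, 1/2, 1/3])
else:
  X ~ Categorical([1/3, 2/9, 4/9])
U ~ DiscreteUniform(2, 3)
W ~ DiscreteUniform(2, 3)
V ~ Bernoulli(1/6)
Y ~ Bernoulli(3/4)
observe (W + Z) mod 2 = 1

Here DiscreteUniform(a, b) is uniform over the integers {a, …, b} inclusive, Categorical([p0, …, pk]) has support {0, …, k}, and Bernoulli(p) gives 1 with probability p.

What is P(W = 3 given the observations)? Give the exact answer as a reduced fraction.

Enumerate traces; 72 have nonzero weight after conditioning:
  (Z=2, X=0, U=2, W=3, V=0, Y=0) weight 5/864
  (Z=2, X=0, U=2, W=3, V=0, Y=1) weight 5/288
  (Z=2, X=0, U=2, W=3, V=1, Y=0) weight 1/864
  (Z=2, X=0, U=2, W=3, V=1, Y=1) weight 1/288
  (Z=2, X=0, U=3, W=3, V=0, Y=0) weight 5/864
  (Z=2, X=0, U=3, W=3, V=0, Y=1) weight 5/288
  (Z=2, X=0, U=3, W=3, V=1, Y=0) weight 1/864
  (Z=2, X=0, U=3, W=3, V=1, Y=1) weight 1/288
  (Z=3, X=0, U=2, W=2, V=0, Y=0) weight 5/864
  … 63 more
Group by W:
  weight(W=2) = 1/6
  weight(W=3) = 1/3
Total weight = 1/6 + 1/3 = 1/2
P(W=2 | obs) = 1/6 / 1/2 = 1/3
P(W=3 | obs) = 1/3 / 1/2 = 2/3

P(W = 3 | obs) = 2/3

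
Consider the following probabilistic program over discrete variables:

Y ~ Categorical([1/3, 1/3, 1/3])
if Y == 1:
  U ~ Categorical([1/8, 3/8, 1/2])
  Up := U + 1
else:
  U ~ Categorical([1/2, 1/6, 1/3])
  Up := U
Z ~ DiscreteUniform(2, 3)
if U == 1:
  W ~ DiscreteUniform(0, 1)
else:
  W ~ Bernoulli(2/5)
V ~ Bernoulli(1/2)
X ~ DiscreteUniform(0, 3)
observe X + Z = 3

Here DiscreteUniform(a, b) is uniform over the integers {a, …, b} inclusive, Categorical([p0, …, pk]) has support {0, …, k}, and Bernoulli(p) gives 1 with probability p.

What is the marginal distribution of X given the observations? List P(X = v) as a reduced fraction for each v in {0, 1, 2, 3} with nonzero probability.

P(X=0) = 1/2, P(X=1) = 1/2

Enumerate traces; 72 have nonzero weight after conditioning:
  (Y=0, U=0, Z=2, W=0, V=0, X=1) weight 1/160
  (Y=0, U=0, Z=2, W=0, V=1, X=1) weight 1/160
  (Y=0, U=0, Z=2, W=1, V=0, X=1) weight 1/240
  (Y=0, U=0, Z=2, W=1, V=1, X=1) weight 1/240
  (Y=0, U=0, Z=3, W=0, V=0, X=0) weight 1/160
  (Y=0, U=0, Z=3, W=0, V=1, X=0) weight 1/160
  (Y=0, U=0, Z=3, W=1, V=0, X=0) weight 1/240
  (Y=0, U=0, Z=3, W=1, V=1, X=0) weight 1/240
  … 64 more
Group by X:
  weight(X=0) = 1/8
  weight(X=1) = 1/8
Total weight = 1/8 + 1/8 = 1/4
P(X=0 | obs) = 1/8 / 1/4 = 1/2
P(X=1 | obs) = 1/8 / 1/4 = 1/2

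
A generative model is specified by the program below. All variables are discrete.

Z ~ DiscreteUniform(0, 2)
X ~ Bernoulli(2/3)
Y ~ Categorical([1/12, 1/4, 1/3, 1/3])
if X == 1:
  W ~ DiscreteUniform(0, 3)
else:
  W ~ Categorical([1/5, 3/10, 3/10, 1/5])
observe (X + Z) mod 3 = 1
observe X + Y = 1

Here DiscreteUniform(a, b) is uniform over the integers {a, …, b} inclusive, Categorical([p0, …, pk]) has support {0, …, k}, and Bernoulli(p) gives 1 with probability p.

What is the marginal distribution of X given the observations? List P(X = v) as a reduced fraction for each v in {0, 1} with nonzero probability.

P(X=0) = 3/5, P(X=1) = 2/5

Enumerate traces; 8 have nonzero weight after conditioning:
  (Z=0, X=1, Y=0, W=0) weight 1/216
  (Z=0, X=1, Y=0, W=1) weight 1/216
  (Z=0, X=1, Y=0, W=2) weight 1/216
  (Z=0, X=1, Y=0, W=3) weight 1/216
  (Z=1, X=0, Y=1, W=0) weight 1/180
  (Z=1, X=0, Y=1, W=1) weight 1/120
  (Z=1, X=0, Y=1, W=2) weight 1/120
  (Z=1, X=0, Y=1, W=3) weight 1/180
Group by X:
  weight(X=0) = 1/36
  weight(X=1) = 1/54
Total weight = 1/36 + 1/54 = 5/108
P(X=0 | obs) = 1/36 / 5/108 = 3/5
P(X=1 | obs) = 1/54 / 5/108 = 2/5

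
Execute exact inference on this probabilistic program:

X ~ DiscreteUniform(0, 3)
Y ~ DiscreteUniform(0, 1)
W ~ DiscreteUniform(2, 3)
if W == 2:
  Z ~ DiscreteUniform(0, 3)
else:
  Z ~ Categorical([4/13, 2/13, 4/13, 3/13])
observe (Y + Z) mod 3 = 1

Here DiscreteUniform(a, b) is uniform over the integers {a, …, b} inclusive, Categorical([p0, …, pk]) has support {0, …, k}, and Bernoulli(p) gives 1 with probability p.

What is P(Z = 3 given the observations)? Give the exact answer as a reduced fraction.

P(Z = 3 | obs) = 1/3

Enumerate traces; 24 have nonzero weight after conditioning:
  (X=0, Y=0, W=2, Z=1) weight 1/64
  (X=0, Y=0, W=3, Z=1) weight 1/104
  (X=0, Y=1, W=2, Z=0) weight 1/64
  (X=0, Y=1, W=2, Z=3) weight 1/64
  (X=0, Y=1, W=3, Z=0) weight 1/52
  (X=0, Y=1, W=3, Z=3) weight 3/208
  (X=1, Y=0, W=2, Z=1) weight 1/64
  (X=1, Y=0, W=3, Z=1) weight 1/104
  … 16 more
Group by Z:
  weight(Z=0) = 29/208
  weight(Z=1) = 21/208
  weight(Z=3) = 25/208
Total weight = 29/208 + 21/208 + 25/208 = 75/208
P(Z=0 | obs) = 29/208 / 75/208 = 29/75
P(Z=1 | obs) = 21/208 / 75/208 = 7/25
P(Z=3 | obs) = 25/208 / 75/208 = 1/3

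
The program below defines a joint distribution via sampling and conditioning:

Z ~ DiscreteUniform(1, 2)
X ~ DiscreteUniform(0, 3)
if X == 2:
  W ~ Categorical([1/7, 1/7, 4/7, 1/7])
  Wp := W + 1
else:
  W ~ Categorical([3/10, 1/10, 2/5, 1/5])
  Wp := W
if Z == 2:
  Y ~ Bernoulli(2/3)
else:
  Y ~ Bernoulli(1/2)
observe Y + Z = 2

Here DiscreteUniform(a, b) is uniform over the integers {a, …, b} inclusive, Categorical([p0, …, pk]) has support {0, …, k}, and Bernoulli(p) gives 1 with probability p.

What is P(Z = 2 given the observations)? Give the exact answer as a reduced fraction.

Enumerate traces; 32 have nonzero weight after conditioning:
  (Z=1, X=0, W=0, Y=1) weight 3/160
  (Z=1, X=0, W=1, Y=1) weight 1/160
  (Z=1, X=0, W=2, Y=1) weight 1/40
  (Z=1, X=0, W=3, Y=1) weight 1/80
  (Z=1, X=1, W=0, Y=1) weight 3/160
  (Z=1, X=1, W=1, Y=1) weight 1/160
  (Z=1, X=1, W=2, Y=1) weight 1/40
  (Z=1, X=1, W=3, Y=1) weight 1/80
  (Z=2, X=0, W=0, Y=0) weight 1/80
  … 23 more
Group by Z:
  weight(Z=1) = 1/4
  weight(Z=2) = 1/6
Total weight = 1/4 + 1/6 = 5/12
P(Z=1 | obs) = 1/4 / 5/12 = 3/5
P(Z=2 | obs) = 1/6 / 5/12 = 2/5

P(Z = 2 | obs) = 2/5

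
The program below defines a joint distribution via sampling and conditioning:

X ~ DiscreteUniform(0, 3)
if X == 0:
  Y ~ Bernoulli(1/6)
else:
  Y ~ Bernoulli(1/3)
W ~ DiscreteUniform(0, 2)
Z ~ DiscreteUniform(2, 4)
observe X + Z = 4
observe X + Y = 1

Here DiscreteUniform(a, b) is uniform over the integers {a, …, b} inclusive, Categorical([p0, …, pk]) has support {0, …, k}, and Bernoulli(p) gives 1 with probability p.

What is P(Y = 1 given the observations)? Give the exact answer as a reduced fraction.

P(Y = 1 | obs) = 1/5

Enumerate traces; 6 have nonzero weight after conditioning:
  (X=0, Y=1, W=0, Z=4) weight 1/216
  (X=0, Y=1, W=1, Z=4) weight 1/216
  (X=0, Y=1, W=2, Z=4) weight 1/216
  (X=1, Y=0, W=0, Z=3) weight 1/54
  (X=1, Y=0, W=1, Z=3) weight 1/54
  (X=1, Y=0, W=2, Z=3) weight 1/54
Group by Y:
  weight(Y=0) = 1/18
  weight(Y=1) = 1/72
Total weight = 1/18 + 1/72 = 5/72
P(Y=0 | obs) = 1/18 / 5/72 = 4/5
P(Y=1 | obs) = 1/72 / 5/72 = 1/5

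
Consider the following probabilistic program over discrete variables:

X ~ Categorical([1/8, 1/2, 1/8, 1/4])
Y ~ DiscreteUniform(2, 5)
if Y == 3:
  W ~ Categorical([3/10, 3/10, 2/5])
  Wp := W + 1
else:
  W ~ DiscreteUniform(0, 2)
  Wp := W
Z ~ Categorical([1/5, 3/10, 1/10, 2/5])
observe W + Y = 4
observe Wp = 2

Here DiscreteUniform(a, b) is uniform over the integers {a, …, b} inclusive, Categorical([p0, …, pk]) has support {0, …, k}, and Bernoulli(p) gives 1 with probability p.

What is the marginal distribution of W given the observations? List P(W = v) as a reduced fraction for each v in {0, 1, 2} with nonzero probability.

Enumerate traces; 32 have nonzero weight after conditioning:
  (X=0, Y=2, W=2, Z=0) weight 1/480
  (X=0, Y=2, W=2, Z=1) weight 1/320
  (X=0, Y=2, W=2, Z=2) weight 1/960
  (X=0, Y=2, W=2, Z=3) weight 1/240
  (X=0, Y=3, W=1, Z=0) weight 3/1600
  (X=0, Y=3, W=1, Z=1) weight 9/3200
  (X=0, Y=3, W=1, Z=2) weight 3/3200
  (X=0, Y=3, W=1, Z=3) weight 3/800
  … 24 more
Group by W:
  weight(W=1) = 3/40
  weight(W=2) = 1/12
Total weight = 3/40 + 1/12 = 19/120
P(W=1 | obs) = 3/40 / 19/120 = 9/19
P(W=2 | obs) = 1/12 / 19/120 = 10/19

P(W=1) = 9/19, P(W=2) = 10/19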